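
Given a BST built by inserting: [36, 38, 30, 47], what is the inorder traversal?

Tree insertion order: [36, 38, 30, 47]
Tree (level-order array): [36, 30, 38, None, None, None, 47]
Inorder traversal: [30, 36, 38, 47]


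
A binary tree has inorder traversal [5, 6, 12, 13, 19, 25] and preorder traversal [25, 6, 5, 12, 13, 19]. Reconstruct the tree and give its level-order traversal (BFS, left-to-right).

Inorder:  [5, 6, 12, 13, 19, 25]
Preorder: [25, 6, 5, 12, 13, 19]
Algorithm: preorder visits root first, so consume preorder in order;
for each root, split the current inorder slice at that value into
left-subtree inorder and right-subtree inorder, then recurse.
Recursive splits:
  root=25; inorder splits into left=[5, 6, 12, 13, 19], right=[]
  root=6; inorder splits into left=[5], right=[12, 13, 19]
  root=5; inorder splits into left=[], right=[]
  root=12; inorder splits into left=[], right=[13, 19]
  root=13; inorder splits into left=[], right=[19]
  root=19; inorder splits into left=[], right=[]
Reconstructed level-order: [25, 6, 5, 12, 13, 19]


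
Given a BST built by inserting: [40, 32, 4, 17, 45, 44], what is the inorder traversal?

Tree insertion order: [40, 32, 4, 17, 45, 44]
Tree (level-order array): [40, 32, 45, 4, None, 44, None, None, 17]
Inorder traversal: [4, 17, 32, 40, 44, 45]


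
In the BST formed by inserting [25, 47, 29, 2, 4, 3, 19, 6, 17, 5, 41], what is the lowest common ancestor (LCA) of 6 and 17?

Tree insertion order: [25, 47, 29, 2, 4, 3, 19, 6, 17, 5, 41]
Tree (level-order array): [25, 2, 47, None, 4, 29, None, 3, 19, None, 41, None, None, 6, None, None, None, 5, 17]
In a BST, the LCA of p=6, q=17 is the first node v on the
root-to-leaf path with p <= v <= q (go left if both < v, right if both > v).
Walk from root:
  at 25: both 6 and 17 < 25, go left
  at 2: both 6 and 17 > 2, go right
  at 4: both 6 and 17 > 4, go right
  at 19: both 6 and 17 < 19, go left
  at 6: 6 <= 6 <= 17, this is the LCA
LCA = 6


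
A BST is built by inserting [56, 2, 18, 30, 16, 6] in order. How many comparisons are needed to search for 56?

Search path for 56: 56
Found: True
Comparisons: 1


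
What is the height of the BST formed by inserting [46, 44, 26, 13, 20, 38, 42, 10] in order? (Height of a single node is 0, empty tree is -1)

Insertion order: [46, 44, 26, 13, 20, 38, 42, 10]
Tree (level-order array): [46, 44, None, 26, None, 13, 38, 10, 20, None, 42]
Compute height bottom-up (empty subtree = -1):
  height(10) = 1 + max(-1, -1) = 0
  height(20) = 1 + max(-1, -1) = 0
  height(13) = 1 + max(0, 0) = 1
  height(42) = 1 + max(-1, -1) = 0
  height(38) = 1 + max(-1, 0) = 1
  height(26) = 1 + max(1, 1) = 2
  height(44) = 1 + max(2, -1) = 3
  height(46) = 1 + max(3, -1) = 4
Height = 4


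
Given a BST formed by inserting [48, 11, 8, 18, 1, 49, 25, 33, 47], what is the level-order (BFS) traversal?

Tree insertion order: [48, 11, 8, 18, 1, 49, 25, 33, 47]
Tree (level-order array): [48, 11, 49, 8, 18, None, None, 1, None, None, 25, None, None, None, 33, None, 47]
BFS from the root, enqueuing left then right child of each popped node:
  queue [48] -> pop 48, enqueue [11, 49], visited so far: [48]
  queue [11, 49] -> pop 11, enqueue [8, 18], visited so far: [48, 11]
  queue [49, 8, 18] -> pop 49, enqueue [none], visited so far: [48, 11, 49]
  queue [8, 18] -> pop 8, enqueue [1], visited so far: [48, 11, 49, 8]
  queue [18, 1] -> pop 18, enqueue [25], visited so far: [48, 11, 49, 8, 18]
  queue [1, 25] -> pop 1, enqueue [none], visited so far: [48, 11, 49, 8, 18, 1]
  queue [25] -> pop 25, enqueue [33], visited so far: [48, 11, 49, 8, 18, 1, 25]
  queue [33] -> pop 33, enqueue [47], visited so far: [48, 11, 49, 8, 18, 1, 25, 33]
  queue [47] -> pop 47, enqueue [none], visited so far: [48, 11, 49, 8, 18, 1, 25, 33, 47]
Result: [48, 11, 49, 8, 18, 1, 25, 33, 47]


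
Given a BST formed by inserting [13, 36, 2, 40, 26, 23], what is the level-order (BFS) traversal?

Tree insertion order: [13, 36, 2, 40, 26, 23]
Tree (level-order array): [13, 2, 36, None, None, 26, 40, 23]
BFS from the root, enqueuing left then right child of each popped node:
  queue [13] -> pop 13, enqueue [2, 36], visited so far: [13]
  queue [2, 36] -> pop 2, enqueue [none], visited so far: [13, 2]
  queue [36] -> pop 36, enqueue [26, 40], visited so far: [13, 2, 36]
  queue [26, 40] -> pop 26, enqueue [23], visited so far: [13, 2, 36, 26]
  queue [40, 23] -> pop 40, enqueue [none], visited so far: [13, 2, 36, 26, 40]
  queue [23] -> pop 23, enqueue [none], visited so far: [13, 2, 36, 26, 40, 23]
Result: [13, 2, 36, 26, 40, 23]


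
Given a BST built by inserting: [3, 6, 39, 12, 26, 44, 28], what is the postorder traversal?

Tree insertion order: [3, 6, 39, 12, 26, 44, 28]
Tree (level-order array): [3, None, 6, None, 39, 12, 44, None, 26, None, None, None, 28]
Postorder traversal: [28, 26, 12, 44, 39, 6, 3]


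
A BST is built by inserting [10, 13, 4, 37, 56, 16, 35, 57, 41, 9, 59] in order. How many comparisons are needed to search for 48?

Search path for 48: 10 -> 13 -> 37 -> 56 -> 41
Found: False
Comparisons: 5


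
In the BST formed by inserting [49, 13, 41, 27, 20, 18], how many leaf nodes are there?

Tree built from: [49, 13, 41, 27, 20, 18]
Tree (level-order array): [49, 13, None, None, 41, 27, None, 20, None, 18]
Rule: A leaf has 0 children.
Per-node child counts:
  node 49: 1 child(ren)
  node 13: 1 child(ren)
  node 41: 1 child(ren)
  node 27: 1 child(ren)
  node 20: 1 child(ren)
  node 18: 0 child(ren)
Matching nodes: [18]
Count of leaf nodes: 1


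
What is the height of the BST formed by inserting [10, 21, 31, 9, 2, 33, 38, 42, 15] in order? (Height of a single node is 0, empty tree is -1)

Insertion order: [10, 21, 31, 9, 2, 33, 38, 42, 15]
Tree (level-order array): [10, 9, 21, 2, None, 15, 31, None, None, None, None, None, 33, None, 38, None, 42]
Compute height bottom-up (empty subtree = -1):
  height(2) = 1 + max(-1, -1) = 0
  height(9) = 1 + max(0, -1) = 1
  height(15) = 1 + max(-1, -1) = 0
  height(42) = 1 + max(-1, -1) = 0
  height(38) = 1 + max(-1, 0) = 1
  height(33) = 1 + max(-1, 1) = 2
  height(31) = 1 + max(-1, 2) = 3
  height(21) = 1 + max(0, 3) = 4
  height(10) = 1 + max(1, 4) = 5
Height = 5


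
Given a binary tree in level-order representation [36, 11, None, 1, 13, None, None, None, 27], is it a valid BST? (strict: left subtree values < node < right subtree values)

Level-order array: [36, 11, None, 1, 13, None, None, None, 27]
Validate using subtree bounds (lo, hi): at each node, require lo < value < hi,
then recurse left with hi=value and right with lo=value.
Preorder trace (stopping at first violation):
  at node 36 with bounds (-inf, +inf): OK
  at node 11 with bounds (-inf, 36): OK
  at node 1 with bounds (-inf, 11): OK
  at node 13 with bounds (11, 36): OK
  at node 27 with bounds (13, 36): OK
No violation found at any node.
Result: Valid BST


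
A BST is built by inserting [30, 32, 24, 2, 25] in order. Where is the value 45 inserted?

Starting tree (level order): [30, 24, 32, 2, 25]
Insertion path: 30 -> 32
Result: insert 45 as right child of 32
Final tree (level order): [30, 24, 32, 2, 25, None, 45]


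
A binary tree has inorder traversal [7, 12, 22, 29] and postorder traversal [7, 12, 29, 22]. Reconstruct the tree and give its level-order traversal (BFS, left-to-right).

Inorder:   [7, 12, 22, 29]
Postorder: [7, 12, 29, 22]
Algorithm: postorder visits root last, so walk postorder right-to-left;
each value is the root of the current inorder slice — split it at that
value, recurse on the right subtree first, then the left.
Recursive splits:
  root=22; inorder splits into left=[7, 12], right=[29]
  root=29; inorder splits into left=[], right=[]
  root=12; inorder splits into left=[7], right=[]
  root=7; inorder splits into left=[], right=[]
Reconstructed level-order: [22, 12, 29, 7]


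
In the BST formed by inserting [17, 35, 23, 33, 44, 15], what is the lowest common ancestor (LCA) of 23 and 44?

Tree insertion order: [17, 35, 23, 33, 44, 15]
Tree (level-order array): [17, 15, 35, None, None, 23, 44, None, 33]
In a BST, the LCA of p=23, q=44 is the first node v on the
root-to-leaf path with p <= v <= q (go left if both < v, right if both > v).
Walk from root:
  at 17: both 23 and 44 > 17, go right
  at 35: 23 <= 35 <= 44, this is the LCA
LCA = 35


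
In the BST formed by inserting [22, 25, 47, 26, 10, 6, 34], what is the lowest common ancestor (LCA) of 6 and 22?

Tree insertion order: [22, 25, 47, 26, 10, 6, 34]
Tree (level-order array): [22, 10, 25, 6, None, None, 47, None, None, 26, None, None, 34]
In a BST, the LCA of p=6, q=22 is the first node v on the
root-to-leaf path with p <= v <= q (go left if both < v, right if both > v).
Walk from root:
  at 22: 6 <= 22 <= 22, this is the LCA
LCA = 22


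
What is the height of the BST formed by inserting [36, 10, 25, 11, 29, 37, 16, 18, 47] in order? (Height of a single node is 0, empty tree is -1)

Insertion order: [36, 10, 25, 11, 29, 37, 16, 18, 47]
Tree (level-order array): [36, 10, 37, None, 25, None, 47, 11, 29, None, None, None, 16, None, None, None, 18]
Compute height bottom-up (empty subtree = -1):
  height(18) = 1 + max(-1, -1) = 0
  height(16) = 1 + max(-1, 0) = 1
  height(11) = 1 + max(-1, 1) = 2
  height(29) = 1 + max(-1, -1) = 0
  height(25) = 1 + max(2, 0) = 3
  height(10) = 1 + max(-1, 3) = 4
  height(47) = 1 + max(-1, -1) = 0
  height(37) = 1 + max(-1, 0) = 1
  height(36) = 1 + max(4, 1) = 5
Height = 5


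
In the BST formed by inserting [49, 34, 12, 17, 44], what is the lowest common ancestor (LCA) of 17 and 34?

Tree insertion order: [49, 34, 12, 17, 44]
Tree (level-order array): [49, 34, None, 12, 44, None, 17]
In a BST, the LCA of p=17, q=34 is the first node v on the
root-to-leaf path with p <= v <= q (go left if both < v, right if both > v).
Walk from root:
  at 49: both 17 and 34 < 49, go left
  at 34: 17 <= 34 <= 34, this is the LCA
LCA = 34


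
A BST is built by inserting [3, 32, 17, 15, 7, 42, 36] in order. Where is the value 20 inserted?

Starting tree (level order): [3, None, 32, 17, 42, 15, None, 36, None, 7]
Insertion path: 3 -> 32 -> 17
Result: insert 20 as right child of 17
Final tree (level order): [3, None, 32, 17, 42, 15, 20, 36, None, 7]


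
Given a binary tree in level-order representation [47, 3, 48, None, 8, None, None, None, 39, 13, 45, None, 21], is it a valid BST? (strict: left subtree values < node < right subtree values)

Level-order array: [47, 3, 48, None, 8, None, None, None, 39, 13, 45, None, 21]
Validate using subtree bounds (lo, hi): at each node, require lo < value < hi,
then recurse left with hi=value and right with lo=value.
Preorder trace (stopping at first violation):
  at node 47 with bounds (-inf, +inf): OK
  at node 3 with bounds (-inf, 47): OK
  at node 8 with bounds (3, 47): OK
  at node 39 with bounds (8, 47): OK
  at node 13 with bounds (8, 39): OK
  at node 21 with bounds (13, 39): OK
  at node 45 with bounds (39, 47): OK
  at node 48 with bounds (47, +inf): OK
No violation found at any node.
Result: Valid BST


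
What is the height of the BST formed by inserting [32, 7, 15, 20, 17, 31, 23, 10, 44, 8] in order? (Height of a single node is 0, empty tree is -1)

Insertion order: [32, 7, 15, 20, 17, 31, 23, 10, 44, 8]
Tree (level-order array): [32, 7, 44, None, 15, None, None, 10, 20, 8, None, 17, 31, None, None, None, None, 23]
Compute height bottom-up (empty subtree = -1):
  height(8) = 1 + max(-1, -1) = 0
  height(10) = 1 + max(0, -1) = 1
  height(17) = 1 + max(-1, -1) = 0
  height(23) = 1 + max(-1, -1) = 0
  height(31) = 1 + max(0, -1) = 1
  height(20) = 1 + max(0, 1) = 2
  height(15) = 1 + max(1, 2) = 3
  height(7) = 1 + max(-1, 3) = 4
  height(44) = 1 + max(-1, -1) = 0
  height(32) = 1 + max(4, 0) = 5
Height = 5


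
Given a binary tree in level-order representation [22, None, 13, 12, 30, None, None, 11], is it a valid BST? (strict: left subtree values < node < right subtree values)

Level-order array: [22, None, 13, 12, 30, None, None, 11]
Validate using subtree bounds (lo, hi): at each node, require lo < value < hi,
then recurse left with hi=value and right with lo=value.
Preorder trace (stopping at first violation):
  at node 22 with bounds (-inf, +inf): OK
  at node 13 with bounds (22, +inf): VIOLATION
Node 13 violates its bound: not (22 < 13 < +inf).
Result: Not a valid BST


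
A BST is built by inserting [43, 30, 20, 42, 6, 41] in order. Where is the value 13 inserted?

Starting tree (level order): [43, 30, None, 20, 42, 6, None, 41]
Insertion path: 43 -> 30 -> 20 -> 6
Result: insert 13 as right child of 6
Final tree (level order): [43, 30, None, 20, 42, 6, None, 41, None, None, 13]


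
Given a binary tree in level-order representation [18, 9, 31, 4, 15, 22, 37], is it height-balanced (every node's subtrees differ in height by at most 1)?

Tree (level-order array): [18, 9, 31, 4, 15, 22, 37]
Definition: a tree is height-balanced if, at every node, |h(left) - h(right)| <= 1 (empty subtree has height -1).
Bottom-up per-node check:
  node 4: h_left=-1, h_right=-1, diff=0 [OK], height=0
  node 15: h_left=-1, h_right=-1, diff=0 [OK], height=0
  node 9: h_left=0, h_right=0, diff=0 [OK], height=1
  node 22: h_left=-1, h_right=-1, diff=0 [OK], height=0
  node 37: h_left=-1, h_right=-1, diff=0 [OK], height=0
  node 31: h_left=0, h_right=0, diff=0 [OK], height=1
  node 18: h_left=1, h_right=1, diff=0 [OK], height=2
All nodes satisfy the balance condition.
Result: Balanced


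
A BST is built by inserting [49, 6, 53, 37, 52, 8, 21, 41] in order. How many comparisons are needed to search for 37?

Search path for 37: 49 -> 6 -> 37
Found: True
Comparisons: 3


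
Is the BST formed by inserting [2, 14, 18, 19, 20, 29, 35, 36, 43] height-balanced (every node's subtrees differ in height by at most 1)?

Tree (level-order array): [2, None, 14, None, 18, None, 19, None, 20, None, 29, None, 35, None, 36, None, 43]
Definition: a tree is height-balanced if, at every node, |h(left) - h(right)| <= 1 (empty subtree has height -1).
Bottom-up per-node check:
  node 43: h_left=-1, h_right=-1, diff=0 [OK], height=0
  node 36: h_left=-1, h_right=0, diff=1 [OK], height=1
  node 35: h_left=-1, h_right=1, diff=2 [FAIL (|-1-1|=2 > 1)], height=2
  node 29: h_left=-1, h_right=2, diff=3 [FAIL (|-1-2|=3 > 1)], height=3
  node 20: h_left=-1, h_right=3, diff=4 [FAIL (|-1-3|=4 > 1)], height=4
  node 19: h_left=-1, h_right=4, diff=5 [FAIL (|-1-4|=5 > 1)], height=5
  node 18: h_left=-1, h_right=5, diff=6 [FAIL (|-1-5|=6 > 1)], height=6
  node 14: h_left=-1, h_right=6, diff=7 [FAIL (|-1-6|=7 > 1)], height=7
  node 2: h_left=-1, h_right=7, diff=8 [FAIL (|-1-7|=8 > 1)], height=8
Node 35 violates the condition: |-1 - 1| = 2 > 1.
Result: Not balanced


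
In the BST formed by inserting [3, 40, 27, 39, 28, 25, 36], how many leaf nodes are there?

Tree built from: [3, 40, 27, 39, 28, 25, 36]
Tree (level-order array): [3, None, 40, 27, None, 25, 39, None, None, 28, None, None, 36]
Rule: A leaf has 0 children.
Per-node child counts:
  node 3: 1 child(ren)
  node 40: 1 child(ren)
  node 27: 2 child(ren)
  node 25: 0 child(ren)
  node 39: 1 child(ren)
  node 28: 1 child(ren)
  node 36: 0 child(ren)
Matching nodes: [25, 36]
Count of leaf nodes: 2


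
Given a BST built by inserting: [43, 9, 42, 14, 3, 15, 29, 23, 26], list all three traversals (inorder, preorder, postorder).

Tree insertion order: [43, 9, 42, 14, 3, 15, 29, 23, 26]
Tree (level-order array): [43, 9, None, 3, 42, None, None, 14, None, None, 15, None, 29, 23, None, None, 26]
Inorder (L, root, R): [3, 9, 14, 15, 23, 26, 29, 42, 43]
Preorder (root, L, R): [43, 9, 3, 42, 14, 15, 29, 23, 26]
Postorder (L, R, root): [3, 26, 23, 29, 15, 14, 42, 9, 43]


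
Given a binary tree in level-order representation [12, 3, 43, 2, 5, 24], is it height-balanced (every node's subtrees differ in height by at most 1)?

Tree (level-order array): [12, 3, 43, 2, 5, 24]
Definition: a tree is height-balanced if, at every node, |h(left) - h(right)| <= 1 (empty subtree has height -1).
Bottom-up per-node check:
  node 2: h_left=-1, h_right=-1, diff=0 [OK], height=0
  node 5: h_left=-1, h_right=-1, diff=0 [OK], height=0
  node 3: h_left=0, h_right=0, diff=0 [OK], height=1
  node 24: h_left=-1, h_right=-1, diff=0 [OK], height=0
  node 43: h_left=0, h_right=-1, diff=1 [OK], height=1
  node 12: h_left=1, h_right=1, diff=0 [OK], height=2
All nodes satisfy the balance condition.
Result: Balanced


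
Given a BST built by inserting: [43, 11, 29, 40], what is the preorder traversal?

Tree insertion order: [43, 11, 29, 40]
Tree (level-order array): [43, 11, None, None, 29, None, 40]
Preorder traversal: [43, 11, 29, 40]


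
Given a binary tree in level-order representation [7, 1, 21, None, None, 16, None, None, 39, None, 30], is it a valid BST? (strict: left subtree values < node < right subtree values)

Level-order array: [7, 1, 21, None, None, 16, None, None, 39, None, 30]
Validate using subtree bounds (lo, hi): at each node, require lo < value < hi,
then recurse left with hi=value and right with lo=value.
Preorder trace (stopping at first violation):
  at node 7 with bounds (-inf, +inf): OK
  at node 1 with bounds (-inf, 7): OK
  at node 21 with bounds (7, +inf): OK
  at node 16 with bounds (7, 21): OK
  at node 39 with bounds (16, 21): VIOLATION
Node 39 violates its bound: not (16 < 39 < 21).
Result: Not a valid BST


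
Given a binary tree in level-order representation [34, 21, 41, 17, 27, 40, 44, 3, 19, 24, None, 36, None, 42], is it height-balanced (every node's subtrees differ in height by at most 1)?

Tree (level-order array): [34, 21, 41, 17, 27, 40, 44, 3, 19, 24, None, 36, None, 42]
Definition: a tree is height-balanced if, at every node, |h(left) - h(right)| <= 1 (empty subtree has height -1).
Bottom-up per-node check:
  node 3: h_left=-1, h_right=-1, diff=0 [OK], height=0
  node 19: h_left=-1, h_right=-1, diff=0 [OK], height=0
  node 17: h_left=0, h_right=0, diff=0 [OK], height=1
  node 24: h_left=-1, h_right=-1, diff=0 [OK], height=0
  node 27: h_left=0, h_right=-1, diff=1 [OK], height=1
  node 21: h_left=1, h_right=1, diff=0 [OK], height=2
  node 36: h_left=-1, h_right=-1, diff=0 [OK], height=0
  node 40: h_left=0, h_right=-1, diff=1 [OK], height=1
  node 42: h_left=-1, h_right=-1, diff=0 [OK], height=0
  node 44: h_left=0, h_right=-1, diff=1 [OK], height=1
  node 41: h_left=1, h_right=1, diff=0 [OK], height=2
  node 34: h_left=2, h_right=2, diff=0 [OK], height=3
All nodes satisfy the balance condition.
Result: Balanced


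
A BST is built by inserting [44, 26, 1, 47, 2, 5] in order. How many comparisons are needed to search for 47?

Search path for 47: 44 -> 47
Found: True
Comparisons: 2


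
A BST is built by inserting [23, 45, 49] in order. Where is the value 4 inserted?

Starting tree (level order): [23, None, 45, None, 49]
Insertion path: 23
Result: insert 4 as left child of 23
Final tree (level order): [23, 4, 45, None, None, None, 49]


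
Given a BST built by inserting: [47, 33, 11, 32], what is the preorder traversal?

Tree insertion order: [47, 33, 11, 32]
Tree (level-order array): [47, 33, None, 11, None, None, 32]
Preorder traversal: [47, 33, 11, 32]


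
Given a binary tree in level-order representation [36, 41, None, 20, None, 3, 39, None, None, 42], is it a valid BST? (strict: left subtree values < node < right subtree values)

Level-order array: [36, 41, None, 20, None, 3, 39, None, None, 42]
Validate using subtree bounds (lo, hi): at each node, require lo < value < hi,
then recurse left with hi=value and right with lo=value.
Preorder trace (stopping at first violation):
  at node 36 with bounds (-inf, +inf): OK
  at node 41 with bounds (-inf, 36): VIOLATION
Node 41 violates its bound: not (-inf < 41 < 36).
Result: Not a valid BST


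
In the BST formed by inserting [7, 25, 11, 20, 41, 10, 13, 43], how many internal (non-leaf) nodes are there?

Tree built from: [7, 25, 11, 20, 41, 10, 13, 43]
Tree (level-order array): [7, None, 25, 11, 41, 10, 20, None, 43, None, None, 13]
Rule: An internal node has at least one child.
Per-node child counts:
  node 7: 1 child(ren)
  node 25: 2 child(ren)
  node 11: 2 child(ren)
  node 10: 0 child(ren)
  node 20: 1 child(ren)
  node 13: 0 child(ren)
  node 41: 1 child(ren)
  node 43: 0 child(ren)
Matching nodes: [7, 25, 11, 20, 41]
Count of internal (non-leaf) nodes: 5


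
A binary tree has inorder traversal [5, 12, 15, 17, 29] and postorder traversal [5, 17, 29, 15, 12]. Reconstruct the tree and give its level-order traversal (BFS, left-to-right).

Inorder:   [5, 12, 15, 17, 29]
Postorder: [5, 17, 29, 15, 12]
Algorithm: postorder visits root last, so walk postorder right-to-left;
each value is the root of the current inorder slice — split it at that
value, recurse on the right subtree first, then the left.
Recursive splits:
  root=12; inorder splits into left=[5], right=[15, 17, 29]
  root=15; inorder splits into left=[], right=[17, 29]
  root=29; inorder splits into left=[17], right=[]
  root=17; inorder splits into left=[], right=[]
  root=5; inorder splits into left=[], right=[]
Reconstructed level-order: [12, 5, 15, 29, 17]


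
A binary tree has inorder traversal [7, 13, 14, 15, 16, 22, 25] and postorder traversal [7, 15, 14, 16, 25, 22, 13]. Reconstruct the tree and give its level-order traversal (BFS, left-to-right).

Inorder:   [7, 13, 14, 15, 16, 22, 25]
Postorder: [7, 15, 14, 16, 25, 22, 13]
Algorithm: postorder visits root last, so walk postorder right-to-left;
each value is the root of the current inorder slice — split it at that
value, recurse on the right subtree first, then the left.
Recursive splits:
  root=13; inorder splits into left=[7], right=[14, 15, 16, 22, 25]
  root=22; inorder splits into left=[14, 15, 16], right=[25]
  root=25; inorder splits into left=[], right=[]
  root=16; inorder splits into left=[14, 15], right=[]
  root=14; inorder splits into left=[], right=[15]
  root=15; inorder splits into left=[], right=[]
  root=7; inorder splits into left=[], right=[]
Reconstructed level-order: [13, 7, 22, 16, 25, 14, 15]


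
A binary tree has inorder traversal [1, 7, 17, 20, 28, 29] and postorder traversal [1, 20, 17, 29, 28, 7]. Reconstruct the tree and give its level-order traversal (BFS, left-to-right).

Inorder:   [1, 7, 17, 20, 28, 29]
Postorder: [1, 20, 17, 29, 28, 7]
Algorithm: postorder visits root last, so walk postorder right-to-left;
each value is the root of the current inorder slice — split it at that
value, recurse on the right subtree first, then the left.
Recursive splits:
  root=7; inorder splits into left=[1], right=[17, 20, 28, 29]
  root=28; inorder splits into left=[17, 20], right=[29]
  root=29; inorder splits into left=[], right=[]
  root=17; inorder splits into left=[], right=[20]
  root=20; inorder splits into left=[], right=[]
  root=1; inorder splits into left=[], right=[]
Reconstructed level-order: [7, 1, 28, 17, 29, 20]


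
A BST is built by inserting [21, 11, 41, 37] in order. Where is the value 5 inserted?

Starting tree (level order): [21, 11, 41, None, None, 37]
Insertion path: 21 -> 11
Result: insert 5 as left child of 11
Final tree (level order): [21, 11, 41, 5, None, 37]


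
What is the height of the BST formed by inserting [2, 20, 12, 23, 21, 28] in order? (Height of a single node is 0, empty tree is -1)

Insertion order: [2, 20, 12, 23, 21, 28]
Tree (level-order array): [2, None, 20, 12, 23, None, None, 21, 28]
Compute height bottom-up (empty subtree = -1):
  height(12) = 1 + max(-1, -1) = 0
  height(21) = 1 + max(-1, -1) = 0
  height(28) = 1 + max(-1, -1) = 0
  height(23) = 1 + max(0, 0) = 1
  height(20) = 1 + max(0, 1) = 2
  height(2) = 1 + max(-1, 2) = 3
Height = 3


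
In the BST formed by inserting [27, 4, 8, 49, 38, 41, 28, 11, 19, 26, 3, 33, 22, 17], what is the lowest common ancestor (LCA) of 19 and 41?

Tree insertion order: [27, 4, 8, 49, 38, 41, 28, 11, 19, 26, 3, 33, 22, 17]
Tree (level-order array): [27, 4, 49, 3, 8, 38, None, None, None, None, 11, 28, 41, None, 19, None, 33, None, None, 17, 26, None, None, None, None, 22]
In a BST, the LCA of p=19, q=41 is the first node v on the
root-to-leaf path with p <= v <= q (go left if both < v, right if both > v).
Walk from root:
  at 27: 19 <= 27 <= 41, this is the LCA
LCA = 27


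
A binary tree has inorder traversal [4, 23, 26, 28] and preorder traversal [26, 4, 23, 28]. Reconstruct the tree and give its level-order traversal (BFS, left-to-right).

Inorder:  [4, 23, 26, 28]
Preorder: [26, 4, 23, 28]
Algorithm: preorder visits root first, so consume preorder in order;
for each root, split the current inorder slice at that value into
left-subtree inorder and right-subtree inorder, then recurse.
Recursive splits:
  root=26; inorder splits into left=[4, 23], right=[28]
  root=4; inorder splits into left=[], right=[23]
  root=23; inorder splits into left=[], right=[]
  root=28; inorder splits into left=[], right=[]
Reconstructed level-order: [26, 4, 28, 23]


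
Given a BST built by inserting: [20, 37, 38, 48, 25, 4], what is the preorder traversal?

Tree insertion order: [20, 37, 38, 48, 25, 4]
Tree (level-order array): [20, 4, 37, None, None, 25, 38, None, None, None, 48]
Preorder traversal: [20, 4, 37, 25, 38, 48]


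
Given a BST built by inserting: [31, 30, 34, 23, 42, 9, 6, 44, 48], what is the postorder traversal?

Tree insertion order: [31, 30, 34, 23, 42, 9, 6, 44, 48]
Tree (level-order array): [31, 30, 34, 23, None, None, 42, 9, None, None, 44, 6, None, None, 48]
Postorder traversal: [6, 9, 23, 30, 48, 44, 42, 34, 31]


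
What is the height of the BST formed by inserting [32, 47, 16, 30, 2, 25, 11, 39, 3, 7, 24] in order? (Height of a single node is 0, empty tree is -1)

Insertion order: [32, 47, 16, 30, 2, 25, 11, 39, 3, 7, 24]
Tree (level-order array): [32, 16, 47, 2, 30, 39, None, None, 11, 25, None, None, None, 3, None, 24, None, None, 7]
Compute height bottom-up (empty subtree = -1):
  height(7) = 1 + max(-1, -1) = 0
  height(3) = 1 + max(-1, 0) = 1
  height(11) = 1 + max(1, -1) = 2
  height(2) = 1 + max(-1, 2) = 3
  height(24) = 1 + max(-1, -1) = 0
  height(25) = 1 + max(0, -1) = 1
  height(30) = 1 + max(1, -1) = 2
  height(16) = 1 + max(3, 2) = 4
  height(39) = 1 + max(-1, -1) = 0
  height(47) = 1 + max(0, -1) = 1
  height(32) = 1 + max(4, 1) = 5
Height = 5


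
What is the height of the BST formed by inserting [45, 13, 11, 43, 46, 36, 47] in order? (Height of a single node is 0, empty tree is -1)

Insertion order: [45, 13, 11, 43, 46, 36, 47]
Tree (level-order array): [45, 13, 46, 11, 43, None, 47, None, None, 36]
Compute height bottom-up (empty subtree = -1):
  height(11) = 1 + max(-1, -1) = 0
  height(36) = 1 + max(-1, -1) = 0
  height(43) = 1 + max(0, -1) = 1
  height(13) = 1 + max(0, 1) = 2
  height(47) = 1 + max(-1, -1) = 0
  height(46) = 1 + max(-1, 0) = 1
  height(45) = 1 + max(2, 1) = 3
Height = 3


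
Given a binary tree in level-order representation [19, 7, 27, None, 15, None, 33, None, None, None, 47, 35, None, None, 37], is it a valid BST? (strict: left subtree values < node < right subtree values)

Level-order array: [19, 7, 27, None, 15, None, 33, None, None, None, 47, 35, None, None, 37]
Validate using subtree bounds (lo, hi): at each node, require lo < value < hi,
then recurse left with hi=value and right with lo=value.
Preorder trace (stopping at first violation):
  at node 19 with bounds (-inf, +inf): OK
  at node 7 with bounds (-inf, 19): OK
  at node 15 with bounds (7, 19): OK
  at node 27 with bounds (19, +inf): OK
  at node 33 with bounds (27, +inf): OK
  at node 47 with bounds (33, +inf): OK
  at node 35 with bounds (33, 47): OK
  at node 37 with bounds (35, 47): OK
No violation found at any node.
Result: Valid BST


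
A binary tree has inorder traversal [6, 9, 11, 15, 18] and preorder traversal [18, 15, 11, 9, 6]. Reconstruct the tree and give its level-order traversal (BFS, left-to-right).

Inorder:  [6, 9, 11, 15, 18]
Preorder: [18, 15, 11, 9, 6]
Algorithm: preorder visits root first, so consume preorder in order;
for each root, split the current inorder slice at that value into
left-subtree inorder and right-subtree inorder, then recurse.
Recursive splits:
  root=18; inorder splits into left=[6, 9, 11, 15], right=[]
  root=15; inorder splits into left=[6, 9, 11], right=[]
  root=11; inorder splits into left=[6, 9], right=[]
  root=9; inorder splits into left=[6], right=[]
  root=6; inorder splits into left=[], right=[]
Reconstructed level-order: [18, 15, 11, 9, 6]


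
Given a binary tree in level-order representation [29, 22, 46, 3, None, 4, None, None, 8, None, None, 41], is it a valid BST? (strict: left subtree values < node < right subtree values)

Level-order array: [29, 22, 46, 3, None, 4, None, None, 8, None, None, 41]
Validate using subtree bounds (lo, hi): at each node, require lo < value < hi,
then recurse left with hi=value and right with lo=value.
Preorder trace (stopping at first violation):
  at node 29 with bounds (-inf, +inf): OK
  at node 22 with bounds (-inf, 29): OK
  at node 3 with bounds (-inf, 22): OK
  at node 8 with bounds (3, 22): OK
  at node 41 with bounds (3, 8): VIOLATION
Node 41 violates its bound: not (3 < 41 < 8).
Result: Not a valid BST


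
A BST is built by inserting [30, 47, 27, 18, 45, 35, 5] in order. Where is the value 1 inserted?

Starting tree (level order): [30, 27, 47, 18, None, 45, None, 5, None, 35]
Insertion path: 30 -> 27 -> 18 -> 5
Result: insert 1 as left child of 5
Final tree (level order): [30, 27, 47, 18, None, 45, None, 5, None, 35, None, 1]


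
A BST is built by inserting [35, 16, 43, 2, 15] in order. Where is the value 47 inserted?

Starting tree (level order): [35, 16, 43, 2, None, None, None, None, 15]
Insertion path: 35 -> 43
Result: insert 47 as right child of 43
Final tree (level order): [35, 16, 43, 2, None, None, 47, None, 15]


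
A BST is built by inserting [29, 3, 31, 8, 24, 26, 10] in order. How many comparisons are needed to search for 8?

Search path for 8: 29 -> 3 -> 8
Found: True
Comparisons: 3


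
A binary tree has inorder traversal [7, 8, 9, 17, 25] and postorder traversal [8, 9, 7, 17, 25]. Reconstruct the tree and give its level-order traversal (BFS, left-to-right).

Inorder:   [7, 8, 9, 17, 25]
Postorder: [8, 9, 7, 17, 25]
Algorithm: postorder visits root last, so walk postorder right-to-left;
each value is the root of the current inorder slice — split it at that
value, recurse on the right subtree first, then the left.
Recursive splits:
  root=25; inorder splits into left=[7, 8, 9, 17], right=[]
  root=17; inorder splits into left=[7, 8, 9], right=[]
  root=7; inorder splits into left=[], right=[8, 9]
  root=9; inorder splits into left=[8], right=[]
  root=8; inorder splits into left=[], right=[]
Reconstructed level-order: [25, 17, 7, 9, 8]


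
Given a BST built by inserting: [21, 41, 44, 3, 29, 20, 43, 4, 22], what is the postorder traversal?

Tree insertion order: [21, 41, 44, 3, 29, 20, 43, 4, 22]
Tree (level-order array): [21, 3, 41, None, 20, 29, 44, 4, None, 22, None, 43]
Postorder traversal: [4, 20, 3, 22, 29, 43, 44, 41, 21]


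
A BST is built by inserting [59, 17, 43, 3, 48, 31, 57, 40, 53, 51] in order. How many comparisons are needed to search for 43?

Search path for 43: 59 -> 17 -> 43
Found: True
Comparisons: 3


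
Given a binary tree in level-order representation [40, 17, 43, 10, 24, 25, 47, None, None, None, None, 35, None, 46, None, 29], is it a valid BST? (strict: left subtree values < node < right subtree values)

Level-order array: [40, 17, 43, 10, 24, 25, 47, None, None, None, None, 35, None, 46, None, 29]
Validate using subtree bounds (lo, hi): at each node, require lo < value < hi,
then recurse left with hi=value and right with lo=value.
Preorder trace (stopping at first violation):
  at node 40 with bounds (-inf, +inf): OK
  at node 17 with bounds (-inf, 40): OK
  at node 10 with bounds (-inf, 17): OK
  at node 24 with bounds (17, 40): OK
  at node 43 with bounds (40, +inf): OK
  at node 25 with bounds (40, 43): VIOLATION
Node 25 violates its bound: not (40 < 25 < 43).
Result: Not a valid BST


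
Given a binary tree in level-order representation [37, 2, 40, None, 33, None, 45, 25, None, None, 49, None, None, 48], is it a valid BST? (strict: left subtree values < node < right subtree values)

Level-order array: [37, 2, 40, None, 33, None, 45, 25, None, None, 49, None, None, 48]
Validate using subtree bounds (lo, hi): at each node, require lo < value < hi,
then recurse left with hi=value and right with lo=value.
Preorder trace (stopping at first violation):
  at node 37 with bounds (-inf, +inf): OK
  at node 2 with bounds (-inf, 37): OK
  at node 33 with bounds (2, 37): OK
  at node 25 with bounds (2, 33): OK
  at node 40 with bounds (37, +inf): OK
  at node 45 with bounds (40, +inf): OK
  at node 49 with bounds (45, +inf): OK
  at node 48 with bounds (45, 49): OK
No violation found at any node.
Result: Valid BST


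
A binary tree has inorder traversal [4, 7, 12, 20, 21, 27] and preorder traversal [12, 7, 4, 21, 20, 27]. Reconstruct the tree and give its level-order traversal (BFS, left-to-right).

Inorder:  [4, 7, 12, 20, 21, 27]
Preorder: [12, 7, 4, 21, 20, 27]
Algorithm: preorder visits root first, so consume preorder in order;
for each root, split the current inorder slice at that value into
left-subtree inorder and right-subtree inorder, then recurse.
Recursive splits:
  root=12; inorder splits into left=[4, 7], right=[20, 21, 27]
  root=7; inorder splits into left=[4], right=[]
  root=4; inorder splits into left=[], right=[]
  root=21; inorder splits into left=[20], right=[27]
  root=20; inorder splits into left=[], right=[]
  root=27; inorder splits into left=[], right=[]
Reconstructed level-order: [12, 7, 21, 4, 20, 27]


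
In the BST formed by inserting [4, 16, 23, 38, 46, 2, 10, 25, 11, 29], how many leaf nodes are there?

Tree built from: [4, 16, 23, 38, 46, 2, 10, 25, 11, 29]
Tree (level-order array): [4, 2, 16, None, None, 10, 23, None, 11, None, 38, None, None, 25, 46, None, 29]
Rule: A leaf has 0 children.
Per-node child counts:
  node 4: 2 child(ren)
  node 2: 0 child(ren)
  node 16: 2 child(ren)
  node 10: 1 child(ren)
  node 11: 0 child(ren)
  node 23: 1 child(ren)
  node 38: 2 child(ren)
  node 25: 1 child(ren)
  node 29: 0 child(ren)
  node 46: 0 child(ren)
Matching nodes: [2, 11, 29, 46]
Count of leaf nodes: 4


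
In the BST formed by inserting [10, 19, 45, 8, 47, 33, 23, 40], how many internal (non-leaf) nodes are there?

Tree built from: [10, 19, 45, 8, 47, 33, 23, 40]
Tree (level-order array): [10, 8, 19, None, None, None, 45, 33, 47, 23, 40]
Rule: An internal node has at least one child.
Per-node child counts:
  node 10: 2 child(ren)
  node 8: 0 child(ren)
  node 19: 1 child(ren)
  node 45: 2 child(ren)
  node 33: 2 child(ren)
  node 23: 0 child(ren)
  node 40: 0 child(ren)
  node 47: 0 child(ren)
Matching nodes: [10, 19, 45, 33]
Count of internal (non-leaf) nodes: 4


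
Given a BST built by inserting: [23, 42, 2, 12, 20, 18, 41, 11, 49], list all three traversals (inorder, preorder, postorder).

Tree insertion order: [23, 42, 2, 12, 20, 18, 41, 11, 49]
Tree (level-order array): [23, 2, 42, None, 12, 41, 49, 11, 20, None, None, None, None, None, None, 18]
Inorder (L, root, R): [2, 11, 12, 18, 20, 23, 41, 42, 49]
Preorder (root, L, R): [23, 2, 12, 11, 20, 18, 42, 41, 49]
Postorder (L, R, root): [11, 18, 20, 12, 2, 41, 49, 42, 23]


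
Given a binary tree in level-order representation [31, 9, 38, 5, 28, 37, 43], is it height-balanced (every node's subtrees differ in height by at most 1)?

Tree (level-order array): [31, 9, 38, 5, 28, 37, 43]
Definition: a tree is height-balanced if, at every node, |h(left) - h(right)| <= 1 (empty subtree has height -1).
Bottom-up per-node check:
  node 5: h_left=-1, h_right=-1, diff=0 [OK], height=0
  node 28: h_left=-1, h_right=-1, diff=0 [OK], height=0
  node 9: h_left=0, h_right=0, diff=0 [OK], height=1
  node 37: h_left=-1, h_right=-1, diff=0 [OK], height=0
  node 43: h_left=-1, h_right=-1, diff=0 [OK], height=0
  node 38: h_left=0, h_right=0, diff=0 [OK], height=1
  node 31: h_left=1, h_right=1, diff=0 [OK], height=2
All nodes satisfy the balance condition.
Result: Balanced


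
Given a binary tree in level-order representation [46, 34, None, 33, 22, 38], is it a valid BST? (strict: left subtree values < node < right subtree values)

Level-order array: [46, 34, None, 33, 22, 38]
Validate using subtree bounds (lo, hi): at each node, require lo < value < hi,
then recurse left with hi=value and right with lo=value.
Preorder trace (stopping at first violation):
  at node 46 with bounds (-inf, +inf): OK
  at node 34 with bounds (-inf, 46): OK
  at node 33 with bounds (-inf, 34): OK
  at node 38 with bounds (-inf, 33): VIOLATION
Node 38 violates its bound: not (-inf < 38 < 33).
Result: Not a valid BST


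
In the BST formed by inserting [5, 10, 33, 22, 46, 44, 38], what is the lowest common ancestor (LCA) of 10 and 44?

Tree insertion order: [5, 10, 33, 22, 46, 44, 38]
Tree (level-order array): [5, None, 10, None, 33, 22, 46, None, None, 44, None, 38]
In a BST, the LCA of p=10, q=44 is the first node v on the
root-to-leaf path with p <= v <= q (go left if both < v, right if both > v).
Walk from root:
  at 5: both 10 and 44 > 5, go right
  at 10: 10 <= 10 <= 44, this is the LCA
LCA = 10


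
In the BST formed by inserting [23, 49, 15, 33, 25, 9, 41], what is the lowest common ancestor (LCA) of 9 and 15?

Tree insertion order: [23, 49, 15, 33, 25, 9, 41]
Tree (level-order array): [23, 15, 49, 9, None, 33, None, None, None, 25, 41]
In a BST, the LCA of p=9, q=15 is the first node v on the
root-to-leaf path with p <= v <= q (go left if both < v, right if both > v).
Walk from root:
  at 23: both 9 and 15 < 23, go left
  at 15: 9 <= 15 <= 15, this is the LCA
LCA = 15


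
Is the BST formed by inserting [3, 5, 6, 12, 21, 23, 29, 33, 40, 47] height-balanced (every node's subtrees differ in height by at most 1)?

Tree (level-order array): [3, None, 5, None, 6, None, 12, None, 21, None, 23, None, 29, None, 33, None, 40, None, 47]
Definition: a tree is height-balanced if, at every node, |h(left) - h(right)| <= 1 (empty subtree has height -1).
Bottom-up per-node check:
  node 47: h_left=-1, h_right=-1, diff=0 [OK], height=0
  node 40: h_left=-1, h_right=0, diff=1 [OK], height=1
  node 33: h_left=-1, h_right=1, diff=2 [FAIL (|-1-1|=2 > 1)], height=2
  node 29: h_left=-1, h_right=2, diff=3 [FAIL (|-1-2|=3 > 1)], height=3
  node 23: h_left=-1, h_right=3, diff=4 [FAIL (|-1-3|=4 > 1)], height=4
  node 21: h_left=-1, h_right=4, diff=5 [FAIL (|-1-4|=5 > 1)], height=5
  node 12: h_left=-1, h_right=5, diff=6 [FAIL (|-1-5|=6 > 1)], height=6
  node 6: h_left=-1, h_right=6, diff=7 [FAIL (|-1-6|=7 > 1)], height=7
  node 5: h_left=-1, h_right=7, diff=8 [FAIL (|-1-7|=8 > 1)], height=8
  node 3: h_left=-1, h_right=8, diff=9 [FAIL (|-1-8|=9 > 1)], height=9
Node 33 violates the condition: |-1 - 1| = 2 > 1.
Result: Not balanced


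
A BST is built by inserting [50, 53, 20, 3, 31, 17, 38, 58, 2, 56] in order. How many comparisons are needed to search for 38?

Search path for 38: 50 -> 20 -> 31 -> 38
Found: True
Comparisons: 4


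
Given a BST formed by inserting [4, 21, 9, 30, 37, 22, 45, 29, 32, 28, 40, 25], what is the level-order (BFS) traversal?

Tree insertion order: [4, 21, 9, 30, 37, 22, 45, 29, 32, 28, 40, 25]
Tree (level-order array): [4, None, 21, 9, 30, None, None, 22, 37, None, 29, 32, 45, 28, None, None, None, 40, None, 25]
BFS from the root, enqueuing left then right child of each popped node:
  queue [4] -> pop 4, enqueue [21], visited so far: [4]
  queue [21] -> pop 21, enqueue [9, 30], visited so far: [4, 21]
  queue [9, 30] -> pop 9, enqueue [none], visited so far: [4, 21, 9]
  queue [30] -> pop 30, enqueue [22, 37], visited so far: [4, 21, 9, 30]
  queue [22, 37] -> pop 22, enqueue [29], visited so far: [4, 21, 9, 30, 22]
  queue [37, 29] -> pop 37, enqueue [32, 45], visited so far: [4, 21, 9, 30, 22, 37]
  queue [29, 32, 45] -> pop 29, enqueue [28], visited so far: [4, 21, 9, 30, 22, 37, 29]
  queue [32, 45, 28] -> pop 32, enqueue [none], visited so far: [4, 21, 9, 30, 22, 37, 29, 32]
  queue [45, 28] -> pop 45, enqueue [40], visited so far: [4, 21, 9, 30, 22, 37, 29, 32, 45]
  queue [28, 40] -> pop 28, enqueue [25], visited so far: [4, 21, 9, 30, 22, 37, 29, 32, 45, 28]
  queue [40, 25] -> pop 40, enqueue [none], visited so far: [4, 21, 9, 30, 22, 37, 29, 32, 45, 28, 40]
  queue [25] -> pop 25, enqueue [none], visited so far: [4, 21, 9, 30, 22, 37, 29, 32, 45, 28, 40, 25]
Result: [4, 21, 9, 30, 22, 37, 29, 32, 45, 28, 40, 25]
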